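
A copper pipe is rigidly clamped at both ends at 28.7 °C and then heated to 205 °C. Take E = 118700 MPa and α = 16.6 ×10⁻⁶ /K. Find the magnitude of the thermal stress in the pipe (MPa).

347 MPa

E = 118700 MPa = 118.7 GPa.
ΔT = 176.3 K. Constrained thermal stress σ = E·α·ΔT = 118.7×10³ MPa × 16.6×10⁻⁶ × 176.3 = 347 MPa (compressive).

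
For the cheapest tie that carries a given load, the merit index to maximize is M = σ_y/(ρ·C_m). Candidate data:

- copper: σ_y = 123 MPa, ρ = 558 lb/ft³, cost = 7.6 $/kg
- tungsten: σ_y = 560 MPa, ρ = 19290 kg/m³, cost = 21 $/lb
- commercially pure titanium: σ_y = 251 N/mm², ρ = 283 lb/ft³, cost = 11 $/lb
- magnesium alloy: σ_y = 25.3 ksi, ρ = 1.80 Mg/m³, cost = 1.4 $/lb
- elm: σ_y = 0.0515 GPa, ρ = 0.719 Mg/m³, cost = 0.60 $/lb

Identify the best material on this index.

elm

Convert each candidate to consistent units, then evaluate M:
  copper: σ_y = 123.0 MPa, ρ = 8938 kg/m³, cost = 7.600 $/kg
  tungsten: σ_y = 560.0 MPa, ρ = 19290 kg/m³, cost = 46.30 $/kg
  commercially pure titanium: σ_y = 251.0 MPa, ρ = 4533 kg/m³, cost = 24.25 $/kg
  magnesium alloy: σ_y = 174.4 MPa, ρ = 1800 kg/m³, cost = 3.086 $/kg
  elm: σ_y = 51.50 MPa, ρ = 719.0 kg/m³, cost = 1.323 $/kg
  elm: M = 54.2 kN·m per $
  magnesium alloy: M = 31.4 kN·m per $
  commercially pure titanium: M = 2.28 kN·m per $
  copper: M = 1.81 kN·m per $
  tungsten: M = 0.627 kN·m per $
Elm ranks first.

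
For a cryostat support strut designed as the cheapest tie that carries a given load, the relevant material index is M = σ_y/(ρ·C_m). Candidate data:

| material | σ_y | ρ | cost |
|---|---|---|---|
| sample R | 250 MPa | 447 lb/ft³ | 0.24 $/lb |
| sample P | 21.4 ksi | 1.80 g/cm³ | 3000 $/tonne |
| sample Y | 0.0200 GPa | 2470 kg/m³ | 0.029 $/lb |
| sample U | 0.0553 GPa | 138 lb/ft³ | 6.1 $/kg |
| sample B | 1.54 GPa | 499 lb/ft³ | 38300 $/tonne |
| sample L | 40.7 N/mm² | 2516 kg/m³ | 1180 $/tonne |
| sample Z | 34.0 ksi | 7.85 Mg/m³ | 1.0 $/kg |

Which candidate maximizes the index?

sample Y

In SI units:
  sample R: σ_y = 250.0 MPa, ρ = 7160 kg/m³, cost = 0.5291 $/kg
  sample P: σ_y = 147.5 MPa, ρ = 1800 kg/m³, cost = 3.000 $/kg
  sample Y: σ_y = 20.00 MPa, ρ = 2470 kg/m³, cost = 0.06393 $/kg
  sample U: σ_y = 55.30 MPa, ρ = 2211 kg/m³, cost = 6.100 $/kg
  sample B: σ_y = 1540 MPa, ρ = 7993 kg/m³, cost = 38.30 $/kg
  sample L: σ_y = 40.70 MPa, ρ = 2516 kg/m³, cost = 1.180 $/kg
  sample Z: σ_y = 234.4 MPa, ρ = 7850 kg/m³, cost = 1.000 $/kg
  sample Y: M = 127 kN·m per $
  sample R: M = 66.0 kN·m per $
  sample Z: M = 29.9 kN·m per $
  sample P: M = 27.3 kN·m per $
  sample L: M = 13.7 kN·m per $
  sample B: M = 5.03 kN·m per $
  sample U: M = 4.10 kN·m per $
The maximum is for sample Y.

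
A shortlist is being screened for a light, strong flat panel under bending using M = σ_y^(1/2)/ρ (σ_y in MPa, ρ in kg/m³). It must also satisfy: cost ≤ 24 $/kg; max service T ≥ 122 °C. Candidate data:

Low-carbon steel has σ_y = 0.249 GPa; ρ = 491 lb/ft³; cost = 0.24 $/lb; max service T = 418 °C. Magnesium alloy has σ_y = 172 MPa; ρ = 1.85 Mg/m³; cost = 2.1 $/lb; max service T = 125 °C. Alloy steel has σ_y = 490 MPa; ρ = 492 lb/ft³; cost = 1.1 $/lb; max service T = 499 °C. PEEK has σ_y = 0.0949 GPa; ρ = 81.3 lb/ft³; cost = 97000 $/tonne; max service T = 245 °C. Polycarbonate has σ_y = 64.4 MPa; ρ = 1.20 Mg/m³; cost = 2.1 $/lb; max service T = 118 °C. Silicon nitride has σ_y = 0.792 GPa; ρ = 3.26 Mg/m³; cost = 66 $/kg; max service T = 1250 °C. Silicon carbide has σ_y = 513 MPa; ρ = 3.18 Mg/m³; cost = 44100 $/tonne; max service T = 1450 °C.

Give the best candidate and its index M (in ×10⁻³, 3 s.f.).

magnesium alloy, M = 7.09×10⁻³

Screen on constraints: cost ≤ 24 $/kg; max service T ≥ 122 °C. Survivors: low-carbon steel, magnesium alloy, alloy steel.
Convert each candidate to consistent units, then evaluate M:
  low-carbon steel: σ_y = 249.0 MPa, ρ = 7865 kg/m³
  magnesium alloy: σ_y = 172.0 MPa, ρ = 1850 kg/m³
  alloy steel: σ_y = 490.0 MPa, ρ = 7881 kg/m³
  magnesium alloy: M = 7.09×10⁻³
  alloy steel: M = 2.81×10⁻³
  low-carbon steel: M = 2.01×10⁻³
Magnesium alloy has the largest M.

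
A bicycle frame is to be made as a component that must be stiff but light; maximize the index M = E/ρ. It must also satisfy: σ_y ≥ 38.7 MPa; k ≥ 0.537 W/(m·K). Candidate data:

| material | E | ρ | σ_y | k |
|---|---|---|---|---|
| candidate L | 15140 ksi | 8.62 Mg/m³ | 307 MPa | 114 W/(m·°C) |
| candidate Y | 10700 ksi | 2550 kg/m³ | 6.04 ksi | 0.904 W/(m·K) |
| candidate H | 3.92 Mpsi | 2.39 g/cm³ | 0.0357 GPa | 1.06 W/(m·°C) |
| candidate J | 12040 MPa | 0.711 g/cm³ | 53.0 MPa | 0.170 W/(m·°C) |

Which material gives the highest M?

Screen on constraints: σ_y ≥ 38.7 MPa; k ≥ 0.537 W/(m·K). Survivors: candidate L, candidate Y.
In SI units:
  candidate L: E = 104.4 GPa, ρ = 8620 kg/m³
  candidate Y: E = 73.77 GPa, ρ = 2550 kg/m³
  candidate Y: M = 28.9 MN·m/kg
  candidate L: M = 12.1 MN·m/kg
Highest index: candidate Y.

candidate Y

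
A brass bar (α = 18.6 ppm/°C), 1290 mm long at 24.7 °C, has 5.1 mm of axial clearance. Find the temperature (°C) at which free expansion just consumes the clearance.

α·L₀·ΔT = 5.1 mm ⇒ ΔT = 5.1 / (18.6×10⁻⁶ × 1290.0) = 212.6 K.
T = 24.7 + 212.6 = 237.3 °C.

237 °C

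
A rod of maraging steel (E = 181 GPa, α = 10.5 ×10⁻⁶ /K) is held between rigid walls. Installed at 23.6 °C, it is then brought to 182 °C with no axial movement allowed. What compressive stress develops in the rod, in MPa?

ΔT = 158.4 K. Constrained thermal stress σ = E·α·ΔT = 181.0×10³ MPa × 10.5×10⁻⁶ × 158.4 = 301 MPa (compressive).

301 MPa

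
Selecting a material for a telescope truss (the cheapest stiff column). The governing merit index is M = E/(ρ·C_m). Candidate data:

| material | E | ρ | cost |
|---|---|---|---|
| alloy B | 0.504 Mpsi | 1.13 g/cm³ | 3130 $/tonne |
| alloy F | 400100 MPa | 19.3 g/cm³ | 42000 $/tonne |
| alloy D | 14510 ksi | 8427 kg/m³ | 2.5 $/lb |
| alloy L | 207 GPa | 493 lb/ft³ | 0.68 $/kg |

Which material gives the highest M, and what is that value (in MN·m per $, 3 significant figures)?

In SI units:
  alloy B: E = 3.475 GPa, ρ = 1130 kg/m³, cost = 3.130 $/kg
  alloy F: E = 400.1 GPa, ρ = 19300 kg/m³, cost = 42.00 $/kg
  alloy D: E = 100.0 GPa, ρ = 8427 kg/m³, cost = 5.511 $/kg
  alloy L: E = 207.0 GPa, ρ = 7897 kg/m³, cost = 0.6800 $/kg
  alloy L: M = 38.5 MN·m per $
  alloy D: M = 2.15 MN·m per $
  alloy B: M = 0.982 MN·m per $
  alloy F: M = 0.494 MN·m per $
Highest index: alloy L.

alloy L, M = 38.5 MN·m per $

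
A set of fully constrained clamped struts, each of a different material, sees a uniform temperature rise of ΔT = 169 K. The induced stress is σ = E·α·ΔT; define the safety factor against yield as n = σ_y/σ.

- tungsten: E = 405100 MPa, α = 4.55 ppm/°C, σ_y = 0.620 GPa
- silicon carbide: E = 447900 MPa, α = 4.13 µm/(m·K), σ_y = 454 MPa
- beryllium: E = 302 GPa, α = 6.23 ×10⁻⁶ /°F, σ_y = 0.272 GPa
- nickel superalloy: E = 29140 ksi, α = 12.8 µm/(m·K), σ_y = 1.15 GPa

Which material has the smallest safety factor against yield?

beryllium

Converting E to GPa, α to ×10⁻⁶/K, σ_y to MPa, then σ and n for each:
  tungsten: E = 405.1, α = 4.55, σ_y = 620.0 → σ = 312 MPa, n = 1.99
  silicon carbide: E = 447.9, α = 4.13, σ_y = 454.0 → σ = 313 MPa, n = 1.45
  beryllium: E = 302.0, α = 11.2, σ_y = 272.0 → σ = 572 MPa, n = 0.475
  nickel superalloy: E = 200.9, α = 12.8, σ_y = 1150 → σ = 435 MPa, n = 2.65
The minimum is beryllium at n = 0.475.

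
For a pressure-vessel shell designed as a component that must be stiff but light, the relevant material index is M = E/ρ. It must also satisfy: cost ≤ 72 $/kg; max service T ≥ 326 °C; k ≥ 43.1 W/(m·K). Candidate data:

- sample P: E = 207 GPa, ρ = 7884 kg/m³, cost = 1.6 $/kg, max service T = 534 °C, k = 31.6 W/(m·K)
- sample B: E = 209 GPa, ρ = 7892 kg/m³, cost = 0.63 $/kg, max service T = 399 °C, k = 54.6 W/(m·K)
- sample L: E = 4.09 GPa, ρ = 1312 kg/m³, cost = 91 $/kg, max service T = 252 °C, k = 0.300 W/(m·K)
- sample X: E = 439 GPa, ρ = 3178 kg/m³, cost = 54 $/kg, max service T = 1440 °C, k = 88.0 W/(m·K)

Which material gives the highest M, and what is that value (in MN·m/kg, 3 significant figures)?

sample X, M = 138 MN·m/kg

Screen on constraints: cost ≤ 72 $/kg; max service T ≥ 326 °C; k ≥ 43.1 W/(m·K). Survivors: sample B, sample X.
Evaluate M for each candidate:
  sample X: M = 138 MN·m/kg
  sample B: M = 26.5 MN·m/kg
Highest index: sample X.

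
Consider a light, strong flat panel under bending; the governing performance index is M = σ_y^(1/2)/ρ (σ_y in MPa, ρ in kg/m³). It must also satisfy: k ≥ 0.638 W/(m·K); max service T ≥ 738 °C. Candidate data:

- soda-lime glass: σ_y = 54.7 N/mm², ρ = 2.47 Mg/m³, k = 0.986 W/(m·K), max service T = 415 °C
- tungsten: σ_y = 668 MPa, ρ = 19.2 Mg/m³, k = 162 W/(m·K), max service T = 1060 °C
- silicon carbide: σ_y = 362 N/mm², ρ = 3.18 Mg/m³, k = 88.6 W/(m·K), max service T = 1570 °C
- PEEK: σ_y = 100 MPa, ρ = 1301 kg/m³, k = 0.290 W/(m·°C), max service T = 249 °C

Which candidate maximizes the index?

silicon carbide

Screen on constraints: k ≥ 0.638 W/(m·K); max service T ≥ 738 °C. Survivors: tungsten, silicon carbide.
Normalizing units and computing the index:
  tungsten: σ_y = 668.0 MPa, ρ = 19200 kg/m³
  silicon carbide: σ_y = 362.0 MPa, ρ = 3180 kg/m³
  silicon carbide: M = 5.98×10⁻³
  tungsten: M = 1.35×10⁻³
The maximum is for silicon carbide.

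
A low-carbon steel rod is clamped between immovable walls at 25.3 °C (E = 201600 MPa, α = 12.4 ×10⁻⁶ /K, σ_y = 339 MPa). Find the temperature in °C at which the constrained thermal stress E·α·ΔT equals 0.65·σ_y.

113 °C

E = 201600 MPa = 201.6 GPa.
E·α·ΔT = 220.3 MPa ⇒ ΔT = 220.3 / (201.6×10³ × 12.4×10⁻⁶) = 88.15 K.
T = 25.3 + 88.15 = 113.4 °C.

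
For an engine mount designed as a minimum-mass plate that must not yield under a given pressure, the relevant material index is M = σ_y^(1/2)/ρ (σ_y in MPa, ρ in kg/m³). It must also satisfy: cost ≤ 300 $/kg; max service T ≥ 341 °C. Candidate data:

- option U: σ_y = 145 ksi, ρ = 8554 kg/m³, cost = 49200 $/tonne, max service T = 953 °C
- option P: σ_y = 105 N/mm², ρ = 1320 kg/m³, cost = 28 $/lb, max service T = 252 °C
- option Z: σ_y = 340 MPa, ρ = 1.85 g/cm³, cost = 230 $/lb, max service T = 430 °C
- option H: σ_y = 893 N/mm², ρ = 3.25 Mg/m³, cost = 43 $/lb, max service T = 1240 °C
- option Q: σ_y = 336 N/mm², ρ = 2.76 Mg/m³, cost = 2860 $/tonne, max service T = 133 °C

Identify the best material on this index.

option H

Screen on constraints: cost ≤ 300 $/kg; max service T ≥ 341 °C. Survivors: option U, option H.
In SI units:
  option U: σ_y = 999.7 MPa, ρ = 8554 kg/m³
  option H: σ_y = 893.0 MPa, ρ = 3250 kg/m³
  option H: M = 9.19×10⁻³
  option U: M = 3.70×10⁻³
Option H has the largest M.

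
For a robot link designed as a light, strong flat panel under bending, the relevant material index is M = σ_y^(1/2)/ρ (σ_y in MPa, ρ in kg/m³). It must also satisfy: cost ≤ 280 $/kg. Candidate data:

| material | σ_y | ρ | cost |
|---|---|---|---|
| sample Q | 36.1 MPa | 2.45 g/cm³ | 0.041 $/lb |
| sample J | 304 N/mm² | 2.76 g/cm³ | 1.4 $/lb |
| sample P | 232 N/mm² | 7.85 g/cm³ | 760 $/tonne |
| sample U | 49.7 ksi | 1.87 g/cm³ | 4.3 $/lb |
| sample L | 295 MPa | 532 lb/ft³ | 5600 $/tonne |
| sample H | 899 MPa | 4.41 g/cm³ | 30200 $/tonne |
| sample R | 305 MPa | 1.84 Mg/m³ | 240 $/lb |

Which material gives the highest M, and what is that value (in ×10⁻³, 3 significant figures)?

Screen on constraints: cost ≤ 280 $/kg. Survivors: sample Q, sample J, sample P, sample U, sample L, sample H.
In SI units:
  sample Q: σ_y = 36.10 MPa, ρ = 2450 kg/m³
  sample J: σ_y = 304.0 MPa, ρ = 2760 kg/m³
  sample P: σ_y = 232.0 MPa, ρ = 7850 kg/m³
  sample U: σ_y = 342.7 MPa, ρ = 1870 kg/m³
  sample L: σ_y = 295.0 MPa, ρ = 8522 kg/m³
  sample H: σ_y = 899.0 MPa, ρ = 4410 kg/m³
  sample U: M = 9.90×10⁻³
  sample H: M = 6.80×10⁻³
  sample J: M = 6.32×10⁻³
  sample Q: M = 2.45×10⁻³
  sample L: M = 2.02×10⁻³
  sample P: M = 1.94×10⁻³
Sample U has the largest M.

sample U, M = 9.90×10⁻³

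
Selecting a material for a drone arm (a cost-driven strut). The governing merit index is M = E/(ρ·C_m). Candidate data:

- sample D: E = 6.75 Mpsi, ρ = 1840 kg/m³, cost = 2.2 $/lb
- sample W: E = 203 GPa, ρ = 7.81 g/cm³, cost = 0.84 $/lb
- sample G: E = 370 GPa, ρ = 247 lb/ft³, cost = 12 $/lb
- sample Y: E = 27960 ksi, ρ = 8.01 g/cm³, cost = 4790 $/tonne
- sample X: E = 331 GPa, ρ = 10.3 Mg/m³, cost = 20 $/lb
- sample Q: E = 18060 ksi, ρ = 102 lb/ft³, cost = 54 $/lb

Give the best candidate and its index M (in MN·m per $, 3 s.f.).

After converting to SI:
  sample D: E = 46.54 GPa, ρ = 1840 kg/m³, cost = 4.850 $/kg
  sample W: E = 203.0 GPa, ρ = 7810 kg/m³, cost = 1.852 $/kg
  sample G: E = 370.0 GPa, ρ = 3957 kg/m³, cost = 26.46 $/kg
  sample Y: E = 192.8 GPa, ρ = 8010 kg/m³, cost = 4.790 $/kg
  sample X: E = 331.0 GPa, ρ = 10300 kg/m³, cost = 44.09 $/kg
  sample Q: E = 124.5 GPa, ρ = 1634 kg/m³, cost = 119.0 $/kg
  sample W: M = 14.0 MN·m per $
  sample D: M = 5.22 MN·m per $
  sample Y: M = 5.02 MN·m per $
  sample G: M = 3.53 MN·m per $
  sample X: M = 0.729 MN·m per $
  sample Q: M = 0.640 MN·m per $
The maximum is for sample W.

sample W, M = 14.0 MN·m per $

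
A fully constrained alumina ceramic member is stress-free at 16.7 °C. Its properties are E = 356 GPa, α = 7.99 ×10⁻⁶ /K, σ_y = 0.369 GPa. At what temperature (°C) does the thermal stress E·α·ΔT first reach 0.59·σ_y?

93.2 °C

σ_y = 0.369 GPa = 369.0 MPa.
E·α·ΔT = 217.7 MPa ⇒ ΔT = 217.7 / (356.0×10³ × 7.99×10⁻⁶) = 76.54 K.
T = 16.7 + 76.54 = 93.24 °C.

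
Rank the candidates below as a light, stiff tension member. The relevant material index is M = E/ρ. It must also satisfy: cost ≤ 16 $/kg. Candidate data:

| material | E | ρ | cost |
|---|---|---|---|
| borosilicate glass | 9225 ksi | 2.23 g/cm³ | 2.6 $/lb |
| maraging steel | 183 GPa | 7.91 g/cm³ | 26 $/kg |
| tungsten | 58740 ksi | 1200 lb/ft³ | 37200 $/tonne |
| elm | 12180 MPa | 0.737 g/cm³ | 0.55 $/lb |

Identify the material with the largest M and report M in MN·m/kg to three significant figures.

borosilicate glass, M = 28.5 MN·m/kg

Screen on constraints: cost ≤ 16 $/kg. Survivors: borosilicate glass, elm.
Normalizing units and computing the index:
  borosilicate glass: E = 63.60 GPa, ρ = 2230 kg/m³
  elm: E = 12.18 GPa, ρ = 737.0 kg/m³
  borosilicate glass: M = 28.5 MN·m/kg
  elm: M = 16.5 MN·m/kg
Borosilicate glass ranks first.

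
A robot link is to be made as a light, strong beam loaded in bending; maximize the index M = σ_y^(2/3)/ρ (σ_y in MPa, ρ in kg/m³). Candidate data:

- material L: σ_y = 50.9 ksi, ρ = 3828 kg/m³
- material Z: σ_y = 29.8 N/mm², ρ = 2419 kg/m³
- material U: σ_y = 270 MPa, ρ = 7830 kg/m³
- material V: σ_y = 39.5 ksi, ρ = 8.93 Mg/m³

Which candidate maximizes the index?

After converting to SI:
  material L: σ_y = 350.9 MPa, ρ = 3828 kg/m³
  material Z: σ_y = 29.80 MPa, ρ = 2419 kg/m³
  material U: σ_y = 270.0 MPa, ρ = 7830 kg/m³
  material V: σ_y = 272.3 MPa, ρ = 8930 kg/m³
  material L: M = 13.0×10⁻³
  material U: M = 5.34×10⁻³
  material V: M = 4.70×10⁻³
  material Z: M = 3.97×10⁻³
The maximum is for material L.

material L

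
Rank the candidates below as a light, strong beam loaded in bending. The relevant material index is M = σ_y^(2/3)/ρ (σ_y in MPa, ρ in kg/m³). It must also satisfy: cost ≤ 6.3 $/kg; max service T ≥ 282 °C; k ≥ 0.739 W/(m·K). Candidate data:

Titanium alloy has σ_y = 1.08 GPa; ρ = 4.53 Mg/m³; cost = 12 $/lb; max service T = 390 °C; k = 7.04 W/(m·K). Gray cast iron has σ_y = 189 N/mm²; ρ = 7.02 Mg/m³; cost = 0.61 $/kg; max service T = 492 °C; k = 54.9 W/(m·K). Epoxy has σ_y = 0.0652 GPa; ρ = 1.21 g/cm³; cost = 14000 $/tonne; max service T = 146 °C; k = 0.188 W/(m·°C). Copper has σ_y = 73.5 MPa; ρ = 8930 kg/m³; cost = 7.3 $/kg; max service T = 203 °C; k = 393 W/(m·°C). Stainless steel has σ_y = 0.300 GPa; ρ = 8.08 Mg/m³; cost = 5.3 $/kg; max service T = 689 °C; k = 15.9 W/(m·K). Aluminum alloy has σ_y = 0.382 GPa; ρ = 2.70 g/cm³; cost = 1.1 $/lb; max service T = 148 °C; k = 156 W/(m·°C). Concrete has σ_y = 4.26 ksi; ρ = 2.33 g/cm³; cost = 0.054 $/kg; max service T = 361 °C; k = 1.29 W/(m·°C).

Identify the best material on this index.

Screen on constraints: cost ≤ 6.3 $/kg; max service T ≥ 282 °C; k ≥ 0.739 W/(m·K). Survivors: gray cast iron, stainless steel, concrete.
Convert each candidate to consistent units, then evaluate M:
  gray cast iron: σ_y = 189.0 MPa, ρ = 7020 kg/m³
  stainless steel: σ_y = 300.0 MPa, ρ = 8080 kg/m³
  concrete: σ_y = 29.37 MPa, ρ = 2330 kg/m³
  stainless steel: M = 5.55×10⁻³
  gray cast iron: M = 4.69×10⁻³
  concrete: M = 4.09×10⁻³
Highest index: stainless steel.

stainless steel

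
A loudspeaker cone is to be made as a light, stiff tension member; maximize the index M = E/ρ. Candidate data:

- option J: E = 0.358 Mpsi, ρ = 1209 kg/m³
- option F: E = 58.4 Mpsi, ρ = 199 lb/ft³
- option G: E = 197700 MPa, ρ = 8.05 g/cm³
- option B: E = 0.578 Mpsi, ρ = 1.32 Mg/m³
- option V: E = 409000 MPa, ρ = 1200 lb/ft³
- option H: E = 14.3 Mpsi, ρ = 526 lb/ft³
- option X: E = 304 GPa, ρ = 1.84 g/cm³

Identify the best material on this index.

option X

Convert each candidate to consistent units, then evaluate M:
  option J: E = 2.468 GPa, ρ = 1209 kg/m³
  option F: E = 402.7 GPa, ρ = 3188 kg/m³
  option G: E = 197.7 GPa, ρ = 8050 kg/m³
  option B: E = 3.985 GPa, ρ = 1320 kg/m³
  option V: E = 409.0 GPa, ρ = 19220 kg/m³
  option H: E = 98.60 GPa, ρ = 8426 kg/m³
  option X: E = 304.0 GPa, ρ = 1840 kg/m³
  option X: M = 165 MN·m/kg
  option F: M = 126 MN·m/kg
  option G: M = 24.6 MN·m/kg
  option V: M = 21.3 MN·m/kg
  option H: M = 11.7 MN·m/kg
  option B: M = 3.02 MN·m/kg
  option J: M = 2.04 MN·m/kg
Highest index: option X.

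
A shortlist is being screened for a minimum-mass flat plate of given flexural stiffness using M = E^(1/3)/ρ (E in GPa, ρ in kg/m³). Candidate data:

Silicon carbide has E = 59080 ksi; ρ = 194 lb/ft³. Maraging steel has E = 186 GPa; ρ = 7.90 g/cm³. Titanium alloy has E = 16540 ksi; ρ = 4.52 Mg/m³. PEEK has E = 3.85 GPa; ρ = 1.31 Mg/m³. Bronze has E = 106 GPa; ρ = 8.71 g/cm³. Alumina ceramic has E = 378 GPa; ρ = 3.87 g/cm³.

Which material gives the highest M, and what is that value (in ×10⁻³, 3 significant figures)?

In SI units:
  silicon carbide: E = 407.3 GPa, ρ = 3108 kg/m³
  maraging steel: E = 186.0 GPa, ρ = 7900 kg/m³
  titanium alloy: E = 114.0 GPa, ρ = 4520 kg/m³
  PEEK: E = 3.850 GPa, ρ = 1310 kg/m³
  bronze: E = 106.0 GPa, ρ = 8710 kg/m³
  alumina ceramic: E = 378.0 GPa, ρ = 3870 kg/m³
  silicon carbide: M = 2.39×10⁻³
  alumina ceramic: M = 1.87×10⁻³
  PEEK: M = 1.20×10⁻³
  titanium alloy: M = 1.07×10⁻³
  maraging steel: M = 0.723×10⁻³
  bronze: M = 0.543×10⁻³
Silicon carbide has the largest M.

silicon carbide, M = 2.39×10⁻³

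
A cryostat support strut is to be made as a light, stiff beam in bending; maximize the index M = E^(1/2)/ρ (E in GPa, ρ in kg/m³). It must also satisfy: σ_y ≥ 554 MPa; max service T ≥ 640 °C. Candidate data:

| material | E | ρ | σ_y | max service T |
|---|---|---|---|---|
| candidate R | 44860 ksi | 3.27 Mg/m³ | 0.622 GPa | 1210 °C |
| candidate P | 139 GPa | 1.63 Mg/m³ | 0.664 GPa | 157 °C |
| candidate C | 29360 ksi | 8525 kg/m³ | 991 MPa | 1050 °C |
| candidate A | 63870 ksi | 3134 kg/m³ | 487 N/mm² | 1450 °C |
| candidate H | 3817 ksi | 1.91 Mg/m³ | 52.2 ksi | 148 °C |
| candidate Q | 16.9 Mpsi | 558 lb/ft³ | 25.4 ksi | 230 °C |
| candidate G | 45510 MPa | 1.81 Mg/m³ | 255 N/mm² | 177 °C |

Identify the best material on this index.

candidate R

Screen on constraints: σ_y ≥ 554 MPa; max service T ≥ 640 °C. Survivors: candidate R, candidate C.
After converting to SI:
  candidate R: E = 309.3 GPa, ρ = 3270 kg/m³
  candidate C: E = 202.4 GPa, ρ = 8525 kg/m³
  candidate R: M = 5.38×10⁻³
  candidate C: M = 1.67×10⁻³
Candidate R ranks first.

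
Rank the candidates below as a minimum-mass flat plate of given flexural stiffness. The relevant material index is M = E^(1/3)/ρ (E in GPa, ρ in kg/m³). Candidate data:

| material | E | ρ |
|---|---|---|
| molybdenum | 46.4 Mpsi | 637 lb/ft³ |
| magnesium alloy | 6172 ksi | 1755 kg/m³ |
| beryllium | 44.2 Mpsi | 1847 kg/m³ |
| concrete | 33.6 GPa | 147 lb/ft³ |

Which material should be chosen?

Normalizing units and computing the index:
  molybdenum: E = 319.9 GPa, ρ = 10200 kg/m³
  magnesium alloy: E = 42.55 GPa, ρ = 1755 kg/m³
  beryllium: E = 304.7 GPa, ρ = 1847 kg/m³
  concrete: E = 33.60 GPa, ρ = 2355 kg/m³
  beryllium: M = 3.64×10⁻³
  magnesium alloy: M = 1.99×10⁻³
  concrete: M = 1.37×10⁻³
  molybdenum: M = 0.670×10⁻³
Highest index: beryllium.

beryllium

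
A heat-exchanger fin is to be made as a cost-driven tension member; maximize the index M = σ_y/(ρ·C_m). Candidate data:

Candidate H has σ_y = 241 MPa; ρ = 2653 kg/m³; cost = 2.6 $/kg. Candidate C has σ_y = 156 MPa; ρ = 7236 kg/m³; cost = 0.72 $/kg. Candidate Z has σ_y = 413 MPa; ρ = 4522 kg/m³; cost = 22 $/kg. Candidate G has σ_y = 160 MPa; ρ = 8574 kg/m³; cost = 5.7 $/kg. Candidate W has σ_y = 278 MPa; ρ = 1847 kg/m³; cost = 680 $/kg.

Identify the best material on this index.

candidate H

Evaluate M for each candidate:
  candidate H: M = 34.9 kN·m per $
  candidate C: M = 29.9 kN·m per $
  candidate Z: M = 4.15 kN·m per $
  candidate G: M = 3.27 kN·m per $
  candidate W: M = 0.221 kN·m per $
Candidate H has the largest M.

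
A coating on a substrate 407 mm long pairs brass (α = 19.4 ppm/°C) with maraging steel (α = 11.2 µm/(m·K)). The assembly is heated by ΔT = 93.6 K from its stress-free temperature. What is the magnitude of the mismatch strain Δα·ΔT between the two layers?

7.68×10⁻⁴

Δα = |19.4 − 11.2|×10⁻⁶/K = 8.20×10⁻⁶/K.
Mismatch strain = Δα·ΔT = 8.20×10⁻⁶ × 93.6 = 7.68×10⁻⁴.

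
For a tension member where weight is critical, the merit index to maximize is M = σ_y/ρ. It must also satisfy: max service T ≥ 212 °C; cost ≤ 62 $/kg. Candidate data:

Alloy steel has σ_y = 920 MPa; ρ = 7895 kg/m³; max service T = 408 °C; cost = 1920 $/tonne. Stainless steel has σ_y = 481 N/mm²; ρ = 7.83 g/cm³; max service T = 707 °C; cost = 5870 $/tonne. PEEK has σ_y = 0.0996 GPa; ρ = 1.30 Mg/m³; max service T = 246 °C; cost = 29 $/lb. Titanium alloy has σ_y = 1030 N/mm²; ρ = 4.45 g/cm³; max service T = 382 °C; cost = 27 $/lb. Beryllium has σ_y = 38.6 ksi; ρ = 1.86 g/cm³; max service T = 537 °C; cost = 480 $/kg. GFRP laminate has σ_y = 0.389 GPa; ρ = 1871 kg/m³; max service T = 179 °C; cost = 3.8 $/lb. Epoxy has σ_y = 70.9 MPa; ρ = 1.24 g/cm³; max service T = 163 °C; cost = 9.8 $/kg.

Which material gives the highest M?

Screen on constraints: max service T ≥ 212 °C; cost ≤ 62 $/kg. Survivors: alloy steel, stainless steel, titanium alloy.
Putting every candidate on a common basis:
  alloy steel: σ_y = 920.0 MPa, ρ = 7895 kg/m³
  stainless steel: σ_y = 481.0 MPa, ρ = 7830 kg/m³
  titanium alloy: σ_y = 1030 MPa, ρ = 4450 kg/m³
  titanium alloy: M = 231 kN·m/kg
  alloy steel: M = 117 kN·m/kg
  stainless steel: M = 61.4 kN·m/kg
Highest index: titanium alloy.

titanium alloy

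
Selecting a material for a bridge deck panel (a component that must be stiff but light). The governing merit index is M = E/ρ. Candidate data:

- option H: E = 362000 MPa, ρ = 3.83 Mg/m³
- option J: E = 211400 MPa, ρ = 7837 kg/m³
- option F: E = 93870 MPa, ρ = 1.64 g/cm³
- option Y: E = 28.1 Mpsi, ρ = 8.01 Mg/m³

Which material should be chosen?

option H

In SI units:
  option H: E = 362.0 GPa, ρ = 3830 kg/m³
  option J: E = 211.4 GPa, ρ = 7837 kg/m³
  option F: E = 93.87 GPa, ρ = 1640 kg/m³
  option Y: E = 193.7 GPa, ρ = 8010 kg/m³
  option H: M = 94.5 MN·m/kg
  option F: M = 57.2 MN·m/kg
  option J: M = 27.0 MN·m/kg
  option Y: M = 24.2 MN·m/kg
The maximum is for option H.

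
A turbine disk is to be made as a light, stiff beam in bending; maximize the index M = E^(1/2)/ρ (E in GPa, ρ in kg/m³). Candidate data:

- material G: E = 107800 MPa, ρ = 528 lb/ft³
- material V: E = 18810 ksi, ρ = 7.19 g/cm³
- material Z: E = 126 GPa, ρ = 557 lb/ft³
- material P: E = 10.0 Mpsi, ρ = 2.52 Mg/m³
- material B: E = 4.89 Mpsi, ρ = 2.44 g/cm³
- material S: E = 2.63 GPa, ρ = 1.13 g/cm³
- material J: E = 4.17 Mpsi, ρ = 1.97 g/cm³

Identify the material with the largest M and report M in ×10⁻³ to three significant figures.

Putting every candidate on a common basis:
  material G: E = 107.8 GPa, ρ = 8458 kg/m³
  material V: E = 129.7 GPa, ρ = 7190 kg/m³
  material Z: E = 126.0 GPa, ρ = 8922 kg/m³
  material P: E = 68.95 GPa, ρ = 2520 kg/m³
  material B: E = 33.72 GPa, ρ = 2440 kg/m³
  material S: E = 2.630 GPa, ρ = 1130 kg/m³
  material J: E = 28.75 GPa, ρ = 1970 kg/m³
  material P: M = 3.30×10⁻³
  material J: M = 2.72×10⁻³
  material B: M = 2.38×10⁻³
  material V: M = 1.58×10⁻³
  material S: M = 1.44×10⁻³
  material Z: M = 1.26×10⁻³
  material G: M = 1.23×10⁻³
The maximum is for material P.

material P, M = 3.30×10⁻³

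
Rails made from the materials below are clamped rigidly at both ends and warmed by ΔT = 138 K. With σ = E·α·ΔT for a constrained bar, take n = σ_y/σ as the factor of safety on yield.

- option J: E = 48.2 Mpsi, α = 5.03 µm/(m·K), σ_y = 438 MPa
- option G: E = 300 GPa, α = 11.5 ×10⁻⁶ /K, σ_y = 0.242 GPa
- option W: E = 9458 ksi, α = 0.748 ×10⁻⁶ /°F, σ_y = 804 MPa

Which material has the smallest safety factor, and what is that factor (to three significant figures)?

option G, n = 0.508

In consistent units (E in GPa, α in ×10⁻⁶/K, σ_y in MPa):
  option J: E = 332.3, α = 5.03, σ_y = 438.0 → σ = 231 MPa, n = 1.90
  option G: E = 300.0, α = 11.5, σ_y = 242.0 → σ = 476 MPa, n = 0.508
  option W: E = 65.21, α = 1.35, σ_y = 804.0 → σ = 12.1 MPa, n = 66.4
Option G has the lowest safety factor, n = 0.508.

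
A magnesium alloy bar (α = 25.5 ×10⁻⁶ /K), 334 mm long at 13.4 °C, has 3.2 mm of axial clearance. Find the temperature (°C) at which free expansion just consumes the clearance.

389 °C

α·L₀·ΔT = 3.2 mm ⇒ ΔT = 3.2 / (25.5×10⁻⁶ × 334.0) = 375.7 K.
T = 13.4 + 375.7 = 389.1 °C.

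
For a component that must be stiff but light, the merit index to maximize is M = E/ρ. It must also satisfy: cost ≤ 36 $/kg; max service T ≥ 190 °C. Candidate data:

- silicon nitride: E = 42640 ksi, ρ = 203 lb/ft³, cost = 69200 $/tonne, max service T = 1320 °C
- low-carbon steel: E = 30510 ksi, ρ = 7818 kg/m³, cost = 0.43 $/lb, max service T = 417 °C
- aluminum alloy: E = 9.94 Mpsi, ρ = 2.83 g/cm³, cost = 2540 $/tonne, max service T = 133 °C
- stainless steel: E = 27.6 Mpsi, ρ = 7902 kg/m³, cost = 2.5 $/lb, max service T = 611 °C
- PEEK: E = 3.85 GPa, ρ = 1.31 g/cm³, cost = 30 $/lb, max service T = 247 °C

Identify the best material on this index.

low-carbon steel

Screen on constraints: cost ≤ 36 $/kg; max service T ≥ 190 °C. Survivors: low-carbon steel, stainless steel.
After converting to SI:
  low-carbon steel: E = 210.4 GPa, ρ = 7818 kg/m³
  stainless steel: E = 190.3 GPa, ρ = 7902 kg/m³
  low-carbon steel: M = 26.9 MN·m/kg
  stainless steel: M = 24.1 MN·m/kg
Low-carbon steel has the largest M.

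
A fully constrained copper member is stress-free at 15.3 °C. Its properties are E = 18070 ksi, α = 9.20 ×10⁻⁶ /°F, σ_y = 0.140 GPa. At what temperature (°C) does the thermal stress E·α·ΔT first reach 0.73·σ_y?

E = 18070 ksi = 124.6 GPa.
α = 9.20×10⁻⁶/°F × 9/5 = 16.6×10⁻⁶/K.
σ_y = 0.140 GPa = 140.0 MPa.
E·α·ΔT = 102.2 MPa ⇒ ΔT = 102.2 / (124.6×10³ × 16.6×10⁻⁶) = 49.54 K.
T = 15.3 + 49.54 = 64.84 °C.

64.8 °C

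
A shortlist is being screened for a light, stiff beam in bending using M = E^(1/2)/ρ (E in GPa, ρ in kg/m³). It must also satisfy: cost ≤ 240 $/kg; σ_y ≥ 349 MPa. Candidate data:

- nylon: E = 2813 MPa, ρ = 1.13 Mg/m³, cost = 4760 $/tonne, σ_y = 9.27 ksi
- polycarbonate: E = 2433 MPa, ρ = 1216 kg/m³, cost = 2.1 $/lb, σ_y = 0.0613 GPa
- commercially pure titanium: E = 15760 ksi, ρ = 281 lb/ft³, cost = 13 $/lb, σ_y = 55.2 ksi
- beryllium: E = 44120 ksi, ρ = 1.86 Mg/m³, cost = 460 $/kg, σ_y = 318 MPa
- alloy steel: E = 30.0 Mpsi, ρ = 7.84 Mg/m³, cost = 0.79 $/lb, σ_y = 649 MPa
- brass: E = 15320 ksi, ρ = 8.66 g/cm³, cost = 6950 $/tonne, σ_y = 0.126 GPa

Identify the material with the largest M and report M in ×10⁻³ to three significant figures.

Screen on constraints: cost ≤ 240 $/kg; σ_y ≥ 349 MPa. Survivors: commercially pure titanium, alloy steel.
Convert each candidate to consistent units, then evaluate M:
  commercially pure titanium: E = 108.7 GPa, ρ = 4501 kg/m³
  alloy steel: E = 206.8 GPa, ρ = 7840 kg/m³
  commercially pure titanium: M = 2.32×10⁻³
  alloy steel: M = 1.83×10⁻³
Commercially pure titanium has the largest M.

commercially pure titanium, M = 2.32×10⁻³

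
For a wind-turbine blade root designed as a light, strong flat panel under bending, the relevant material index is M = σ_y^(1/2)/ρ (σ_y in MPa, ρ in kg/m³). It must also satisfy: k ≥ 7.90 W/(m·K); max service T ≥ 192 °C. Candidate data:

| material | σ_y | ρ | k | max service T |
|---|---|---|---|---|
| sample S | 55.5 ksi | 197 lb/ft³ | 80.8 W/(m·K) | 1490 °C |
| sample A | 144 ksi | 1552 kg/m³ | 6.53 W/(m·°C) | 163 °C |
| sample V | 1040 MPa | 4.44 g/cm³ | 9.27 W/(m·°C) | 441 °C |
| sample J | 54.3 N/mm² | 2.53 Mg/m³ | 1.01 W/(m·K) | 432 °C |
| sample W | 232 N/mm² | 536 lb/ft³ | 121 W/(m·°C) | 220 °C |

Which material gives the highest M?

Screen on constraints: k ≥ 7.90 W/(m·K); max service T ≥ 192 °C. Survivors: sample S, sample V, sample W.
Putting every candidate on a common basis:
  sample S: σ_y = 382.7 MPa, ρ = 3156 kg/m³
  sample V: σ_y = 1040 MPa, ρ = 4440 kg/m³
  sample W: σ_y = 232.0 MPa, ρ = 8586 kg/m³
  sample V: M = 7.26×10⁻³
  sample S: M = 6.20×10⁻³
  sample W: M = 1.77×10⁻³
Sample V ranks first.

sample V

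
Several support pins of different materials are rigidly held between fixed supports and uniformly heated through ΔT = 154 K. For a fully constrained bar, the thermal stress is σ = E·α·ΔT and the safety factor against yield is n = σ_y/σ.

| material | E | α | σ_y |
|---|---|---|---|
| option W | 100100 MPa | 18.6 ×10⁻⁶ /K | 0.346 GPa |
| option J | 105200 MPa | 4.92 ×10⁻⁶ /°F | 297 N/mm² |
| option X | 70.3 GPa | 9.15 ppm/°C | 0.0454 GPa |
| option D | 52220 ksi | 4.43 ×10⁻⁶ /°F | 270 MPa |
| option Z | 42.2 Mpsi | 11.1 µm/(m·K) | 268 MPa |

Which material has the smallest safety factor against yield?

option X

Per material, after unit conversion:
  option W: E = 100.1, α = 18.6, σ_y = 346.0 → σ = 287 MPa, n = 1.21
  option J: E = 105.2, α = 8.86, σ_y = 297.0 → σ = 143 MPa, n = 2.07
  option X: E = 70.30, α = 9.15, σ_y = 45.40 → σ = 99.1 MPa, n = 0.458
  option D: E = 360.0, α = 7.97, σ_y = 270.0 → σ = 442 MPa, n = 0.611
  option Z: E = 291.0, α = 11.1, σ_y = 268.0 → σ = 497 MPa, n = 0.539
Smallest n: option X with n = 0.458.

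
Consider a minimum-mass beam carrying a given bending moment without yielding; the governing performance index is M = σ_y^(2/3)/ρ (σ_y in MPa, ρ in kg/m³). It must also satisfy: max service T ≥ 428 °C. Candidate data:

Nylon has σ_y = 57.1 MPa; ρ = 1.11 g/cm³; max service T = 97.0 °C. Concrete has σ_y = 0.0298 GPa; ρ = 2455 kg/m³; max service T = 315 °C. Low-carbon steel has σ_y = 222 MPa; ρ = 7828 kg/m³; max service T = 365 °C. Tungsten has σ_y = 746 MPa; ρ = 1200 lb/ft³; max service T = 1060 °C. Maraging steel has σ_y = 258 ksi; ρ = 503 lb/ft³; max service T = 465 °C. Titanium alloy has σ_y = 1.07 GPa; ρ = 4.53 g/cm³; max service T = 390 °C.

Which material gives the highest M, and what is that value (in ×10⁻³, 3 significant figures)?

maraging steel, M = 18.2×10⁻³

Screen on constraints: max service T ≥ 428 °C. Survivors: tungsten, maraging steel.
Putting every candidate on a common basis:
  tungsten: σ_y = 746.0 MPa, ρ = 19220 kg/m³
  maraging steel: σ_y = 1779 MPa, ρ = 8057 kg/m³
  maraging steel: M = 18.2×10⁻³
  tungsten: M = 4.28×10⁻³
The maximum is for maraging steel.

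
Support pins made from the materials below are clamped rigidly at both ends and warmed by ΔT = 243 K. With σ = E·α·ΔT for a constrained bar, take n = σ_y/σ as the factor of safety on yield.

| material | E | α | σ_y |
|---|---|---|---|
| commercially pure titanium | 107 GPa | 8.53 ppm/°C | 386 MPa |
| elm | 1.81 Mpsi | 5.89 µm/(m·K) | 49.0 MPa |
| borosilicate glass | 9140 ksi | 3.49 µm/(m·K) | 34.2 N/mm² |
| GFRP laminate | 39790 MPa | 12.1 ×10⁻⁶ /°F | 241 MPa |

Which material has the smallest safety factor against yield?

Converting E to GPa, α to ×10⁻⁶/K, σ_y to MPa, then σ and n for each:
  commercially pure titanium: E = 107.0, α = 8.53, σ_y = 386.0 → σ = 222 MPa, n = 1.74
  elm: E = 12.48, α = 5.89, σ_y = 49.00 → σ = 17.9 MPa, n = 2.74
  borosilicate glass: E = 63.02, α = 3.49, σ_y = 34.20 → σ = 53.4 MPa, n = 0.640
  GFRP laminate: E = 39.79, α = 21.8, σ_y = 241.0 → σ = 211 MPa, n = 1.14
The minimum is borosilicate glass at n = 0.640.

borosilicate glass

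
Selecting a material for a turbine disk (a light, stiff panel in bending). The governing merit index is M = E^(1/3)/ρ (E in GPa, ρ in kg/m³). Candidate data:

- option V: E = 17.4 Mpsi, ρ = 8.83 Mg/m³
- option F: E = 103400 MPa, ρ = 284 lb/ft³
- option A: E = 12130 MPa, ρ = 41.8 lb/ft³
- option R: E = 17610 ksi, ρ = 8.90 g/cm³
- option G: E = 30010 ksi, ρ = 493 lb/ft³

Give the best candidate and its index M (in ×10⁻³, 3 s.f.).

option A, M = 3.43×10⁻³

Putting every candidate on a common basis:
  option V: E = 120.0 GPa, ρ = 8830 kg/m³
  option F: E = 103.4 GPa, ρ = 4549 kg/m³
  option A: E = 12.13 GPa, ρ = 669.6 kg/m³
  option R: E = 121.4 GPa, ρ = 8900 kg/m³
  option G: E = 206.9 GPa, ρ = 7897 kg/m³
  option A: M = 3.43×10⁻³
  option F: M = 1.03×10⁻³
  option G: M = 0.749×10⁻³
  option V: M = 0.559×10⁻³
  option R: M = 0.556×10⁻³
Highest index: option A.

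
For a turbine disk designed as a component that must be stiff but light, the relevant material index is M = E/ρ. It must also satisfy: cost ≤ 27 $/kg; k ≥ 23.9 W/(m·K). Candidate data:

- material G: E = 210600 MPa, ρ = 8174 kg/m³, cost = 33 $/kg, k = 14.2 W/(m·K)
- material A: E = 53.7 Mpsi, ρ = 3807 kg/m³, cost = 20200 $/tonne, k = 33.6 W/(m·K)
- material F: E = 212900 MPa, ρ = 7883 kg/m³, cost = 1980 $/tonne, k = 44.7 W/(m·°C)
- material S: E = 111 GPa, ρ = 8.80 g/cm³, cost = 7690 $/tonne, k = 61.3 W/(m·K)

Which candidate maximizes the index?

Screen on constraints: cost ≤ 27 $/kg; k ≥ 23.9 W/(m·K). Survivors: material A, material F, material S.
In SI units:
  material A: E = 370.2 GPa, ρ = 3807 kg/m³
  material F: E = 212.9 GPa, ρ = 7883 kg/m³
  material S: E = 111.0 GPa, ρ = 8800 kg/m³
  material A: M = 97.3 MN·m/kg
  material F: M = 27.0 MN·m/kg
  material S: M = 12.6 MN·m/kg
Material A has the largest M.

material A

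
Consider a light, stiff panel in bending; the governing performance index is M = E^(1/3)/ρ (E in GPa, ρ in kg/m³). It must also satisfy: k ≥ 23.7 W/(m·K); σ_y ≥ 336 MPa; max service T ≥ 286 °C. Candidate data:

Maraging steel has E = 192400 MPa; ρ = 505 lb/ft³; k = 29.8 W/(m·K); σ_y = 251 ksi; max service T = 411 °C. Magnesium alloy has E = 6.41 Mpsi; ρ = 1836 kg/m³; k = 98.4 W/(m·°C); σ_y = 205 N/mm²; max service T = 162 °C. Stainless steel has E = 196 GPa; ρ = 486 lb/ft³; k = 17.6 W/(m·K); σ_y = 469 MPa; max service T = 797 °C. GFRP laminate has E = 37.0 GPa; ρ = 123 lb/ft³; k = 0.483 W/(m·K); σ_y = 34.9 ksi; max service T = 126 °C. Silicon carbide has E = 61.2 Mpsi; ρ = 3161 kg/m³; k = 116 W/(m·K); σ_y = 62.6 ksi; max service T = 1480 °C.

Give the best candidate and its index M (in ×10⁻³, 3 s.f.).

Screen on constraints: k ≥ 23.7 W/(m·K); σ_y ≥ 336 MPa; max service T ≥ 286 °C. Survivors: maraging steel, silicon carbide.
Normalizing units and computing the index:
  maraging steel: E = 192.4 GPa, ρ = 8089 kg/m³
  silicon carbide: E = 422.0 GPa, ρ = 3161 kg/m³
  silicon carbide: M = 2.37×10⁻³
  maraging steel: M = 0.714×10⁻³
Highest index: silicon carbide.

silicon carbide, M = 2.37×10⁻³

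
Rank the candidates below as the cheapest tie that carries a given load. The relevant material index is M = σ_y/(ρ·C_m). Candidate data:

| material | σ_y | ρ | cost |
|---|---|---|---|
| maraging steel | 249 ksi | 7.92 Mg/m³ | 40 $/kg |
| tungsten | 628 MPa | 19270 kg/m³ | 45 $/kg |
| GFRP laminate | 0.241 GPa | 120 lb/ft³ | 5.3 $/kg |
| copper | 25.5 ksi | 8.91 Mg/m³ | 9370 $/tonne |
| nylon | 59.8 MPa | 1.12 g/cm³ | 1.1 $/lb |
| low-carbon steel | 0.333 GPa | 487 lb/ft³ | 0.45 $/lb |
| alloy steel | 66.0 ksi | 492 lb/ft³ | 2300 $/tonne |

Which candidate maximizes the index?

low-carbon steel

Convert each candidate to consistent units, then evaluate M:
  maraging steel: σ_y = 1717 MPa, ρ = 7920 kg/m³, cost = 40.00 $/kg
  tungsten: σ_y = 628.0 MPa, ρ = 19270 kg/m³, cost = 45.00 $/kg
  GFRP laminate: σ_y = 241.0 MPa, ρ = 1922 kg/m³, cost = 5.300 $/kg
  copper: σ_y = 175.8 MPa, ρ = 8910 kg/m³, cost = 9.370 $/kg
  nylon: σ_y = 59.80 MPa, ρ = 1120 kg/m³, cost = 2.425 $/kg
  low-carbon steel: σ_y = 333.0 MPa, ρ = 7801 kg/m³, cost = 0.9921 $/kg
  alloy steel: σ_y = 455.1 MPa, ρ = 7881 kg/m³, cost = 2.300 $/kg
  low-carbon steel: M = 43.0 kN·m per $
  alloy steel: M = 25.1 kN·m per $
  GFRP laminate: M = 23.7 kN·m per $
  nylon: M = 22.0 kN·m per $
  maraging steel: M = 5.42 kN·m per $
  copper: M = 2.11 kN·m per $
  tungsten: M = 0.724 kN·m per $
Highest index: low-carbon steel.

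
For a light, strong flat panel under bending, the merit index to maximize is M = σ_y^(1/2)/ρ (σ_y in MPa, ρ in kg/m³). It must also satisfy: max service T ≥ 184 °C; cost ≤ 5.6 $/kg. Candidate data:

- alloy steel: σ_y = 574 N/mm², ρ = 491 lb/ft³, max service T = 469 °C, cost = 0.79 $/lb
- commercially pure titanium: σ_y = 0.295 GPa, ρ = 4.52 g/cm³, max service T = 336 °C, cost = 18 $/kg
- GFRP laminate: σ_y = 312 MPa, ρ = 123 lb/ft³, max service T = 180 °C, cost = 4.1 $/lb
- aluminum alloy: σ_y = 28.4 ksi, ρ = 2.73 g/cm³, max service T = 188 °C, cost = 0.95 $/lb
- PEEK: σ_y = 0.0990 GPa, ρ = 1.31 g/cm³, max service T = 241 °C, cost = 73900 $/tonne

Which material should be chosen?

aluminum alloy

Screen on constraints: max service T ≥ 184 °C; cost ≤ 5.6 $/kg. Survivors: alloy steel, aluminum alloy.
In SI units:
  alloy steel: σ_y = 574.0 MPa, ρ = 7865 kg/m³
  aluminum alloy: σ_y = 195.8 MPa, ρ = 2730 kg/m³
  aluminum alloy: M = 5.13×10⁻³
  alloy steel: M = 3.05×10⁻³
Highest index: aluminum alloy.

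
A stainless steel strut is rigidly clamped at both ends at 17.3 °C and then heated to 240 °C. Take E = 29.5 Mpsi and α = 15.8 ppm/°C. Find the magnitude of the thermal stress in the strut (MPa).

716 MPa

E = 29.5 Mpsi = 203.4 GPa.
ΔT = 222.7 K. Constrained thermal stress σ = E·α·ΔT = 203.4×10³ MPa × 15.8×10⁻⁶ × 222.7 = 716 MPa (compressive).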